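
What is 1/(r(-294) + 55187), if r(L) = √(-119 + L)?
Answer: 55187/3045605382 - I*√413/3045605382 ≈ 1.812e-5 - 6.6727e-9*I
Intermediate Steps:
1/(r(-294) + 55187) = 1/(√(-119 - 294) + 55187) = 1/(√(-413) + 55187) = 1/(I*√413 + 55187) = 1/(55187 + I*√413)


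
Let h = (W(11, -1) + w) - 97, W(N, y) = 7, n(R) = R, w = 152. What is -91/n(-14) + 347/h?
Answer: 375/31 ≈ 12.097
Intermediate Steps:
h = 62 (h = (7 + 152) - 97 = 159 - 97 = 62)
-91/n(-14) + 347/h = -91/(-14) + 347/62 = -91*(-1/14) + 347*(1/62) = 13/2 + 347/62 = 375/31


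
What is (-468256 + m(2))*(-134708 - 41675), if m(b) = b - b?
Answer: 82592398048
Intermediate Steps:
m(b) = 0
(-468256 + m(2))*(-134708 - 41675) = (-468256 + 0)*(-134708 - 41675) = -468256*(-176383) = 82592398048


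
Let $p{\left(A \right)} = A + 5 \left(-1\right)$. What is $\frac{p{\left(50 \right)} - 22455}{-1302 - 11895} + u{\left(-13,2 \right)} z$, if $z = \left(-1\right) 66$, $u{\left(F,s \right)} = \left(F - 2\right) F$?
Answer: $- \frac{682020}{53} \approx -12868.0$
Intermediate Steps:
$u{\left(F,s \right)} = F \left(-2 + F\right)$ ($u{\left(F,s \right)} = \left(-2 + F\right) F = F \left(-2 + F\right)$)
$z = -66$
$p{\left(A \right)} = -5 + A$ ($p{\left(A \right)} = A - 5 = -5 + A$)
$\frac{p{\left(50 \right)} - 22455}{-1302 - 11895} + u{\left(-13,2 \right)} z = \frac{\left(-5 + 50\right) - 22455}{-1302 - 11895} + - 13 \left(-2 - 13\right) \left(-66\right) = \frac{45 - 22455}{-13197} + \left(-13\right) \left(-15\right) \left(-66\right) = \left(-22410\right) \left(- \frac{1}{13197}\right) + 195 \left(-66\right) = \frac{90}{53} - 12870 = - \frac{682020}{53}$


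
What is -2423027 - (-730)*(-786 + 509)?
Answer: -2625237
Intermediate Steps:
-2423027 - (-730)*(-786 + 509) = -2423027 - (-730)*(-277) = -2423027 - 1*202210 = -2423027 - 202210 = -2625237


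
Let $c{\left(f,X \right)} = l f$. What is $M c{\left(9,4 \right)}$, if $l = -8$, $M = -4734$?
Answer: $340848$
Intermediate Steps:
$c{\left(f,X \right)} = - 8 f$
$M c{\left(9,4 \right)} = - 4734 \left(\left(-8\right) 9\right) = \left(-4734\right) \left(-72\right) = 340848$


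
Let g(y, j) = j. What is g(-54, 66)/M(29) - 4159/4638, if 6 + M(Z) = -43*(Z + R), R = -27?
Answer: -86092/53337 ≈ -1.6141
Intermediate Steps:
M(Z) = 1155 - 43*Z (M(Z) = -6 - 43*(Z - 27) = -6 - 43*(-27 + Z) = -6 + (1161 - 43*Z) = 1155 - 43*Z)
g(-54, 66)/M(29) - 4159/4638 = 66/(1155 - 43*29) - 4159/4638 = 66/(1155 - 1247) - 4159*1/4638 = 66/(-92) - 4159/4638 = 66*(-1/92) - 4159/4638 = -33/46 - 4159/4638 = -86092/53337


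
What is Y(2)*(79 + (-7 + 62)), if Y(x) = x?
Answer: 268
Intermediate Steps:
Y(2)*(79 + (-7 + 62)) = 2*(79 + (-7 + 62)) = 2*(79 + 55) = 2*134 = 268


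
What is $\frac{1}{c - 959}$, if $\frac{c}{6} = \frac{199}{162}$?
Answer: $- \frac{27}{25694} \approx -0.0010508$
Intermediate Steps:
$c = \frac{199}{27}$ ($c = 6 \cdot \frac{199}{162} = \frac{199}{27} \approx 7.3704$)
$\frac{1}{c - 959} = \frac{1}{\frac{199}{27} - 959} = \frac{1}{- \frac{25694}{27}} = - \frac{27}{25694}$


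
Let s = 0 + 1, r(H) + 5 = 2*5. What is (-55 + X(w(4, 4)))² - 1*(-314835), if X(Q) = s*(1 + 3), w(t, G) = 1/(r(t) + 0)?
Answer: 317436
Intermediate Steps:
r(H) = 5 (r(H) = -5 + 2*5 = -5 + 10 = 5)
s = 1
w(t, G) = ⅕ (w(t, G) = 1/(5 + 0) = 1/5 = ⅕)
X(Q) = 4 (X(Q) = 1*(1 + 3) = 1*4 = 4)
(-55 + X(w(4, 4)))² - 1*(-314835) = (-55 + 4)² - 1*(-314835) = (-51)² + 314835 = 2601 + 314835 = 317436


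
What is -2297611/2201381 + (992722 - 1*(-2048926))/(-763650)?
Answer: -4225198378019/840542300325 ≈ -5.0267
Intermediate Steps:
-2297611/2201381 + (992722 - 1*(-2048926))/(-763650) = -2297611*1/2201381 + (992722 + 2048926)*(-1/763650) = -2297611/2201381 + 3041648*(-1/763650) = -2297611/2201381 - 1520824/381825 = -4225198378019/840542300325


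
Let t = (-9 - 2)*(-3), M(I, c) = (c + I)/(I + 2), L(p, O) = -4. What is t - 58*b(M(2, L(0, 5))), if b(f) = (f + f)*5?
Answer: 323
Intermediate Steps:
M(I, c) = (I + c)/(2 + I)
b(f) = 10*f (b(f) = (2*f)*5 = 10*f)
t = 33 (t = -11*(-3) = 33)
t - 58*b(M(2, L(0, 5))) = 33 - 580*(2 - 4)/(2 + 2) = 33 - 580*-2/4 = 33 - 580*(1/4)*(-2) = 33 - 580*(-1)/2 = 33 - 58*(-5) = 33 + 290 = 323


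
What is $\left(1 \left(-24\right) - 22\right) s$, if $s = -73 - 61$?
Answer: $6164$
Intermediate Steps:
$s = -134$
$\left(1 \left(-24\right) - 22\right) s = \left(1 \left(-24\right) - 22\right) \left(-134\right) = \left(-24 - 22\right) \left(-134\right) = \left(-46\right) \left(-134\right) = 6164$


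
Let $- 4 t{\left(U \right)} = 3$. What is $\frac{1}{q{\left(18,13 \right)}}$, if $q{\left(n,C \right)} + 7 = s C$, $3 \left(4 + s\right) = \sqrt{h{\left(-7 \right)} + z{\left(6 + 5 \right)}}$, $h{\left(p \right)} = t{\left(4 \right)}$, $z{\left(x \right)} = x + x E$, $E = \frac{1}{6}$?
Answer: $- \frac{6372}{351443} - \frac{78 \sqrt{435}}{351443} \approx -0.02276$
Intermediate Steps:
$t{\left(U \right)} = - \frac{3}{4}$ ($t{\left(U \right)} = \left(- \frac{1}{4}\right) 3 = - \frac{3}{4}$)
$E = \frac{1}{6} \approx 0.16667$
$z{\left(x \right)} = \frac{7 x}{6}$ ($z{\left(x \right)} = x + x \frac{1}{6} = x + \frac{x}{6} = \frac{7 x}{6}$)
$h{\left(p \right)} = - \frac{3}{4}$
$s = -4 + \frac{\sqrt{435}}{18}$ ($s = -4 + \frac{\sqrt{- \frac{3}{4} + \frac{7 \left(6 + 5\right)}{6}}}{3} = -4 + \frac{\sqrt{- \frac{3}{4} + \frac{7}{6} \cdot 11}}{3} = -4 + \frac{\sqrt{- \frac{3}{4} + \frac{77}{6}}}{3} = -4 + \frac{\sqrt{\frac{145}{12}}}{3} = -4 + \frac{\frac{1}{6} \sqrt{435}}{3} = -4 + \frac{\sqrt{435}}{18} \approx -2.8413$)
$q{\left(n,C \right)} = -7 + C \left(-4 + \frac{\sqrt{435}}{18}\right)$ ($q{\left(n,C \right)} = -7 + \left(-4 + \frac{\sqrt{435}}{18}\right) C = -7 + C \left(-4 + \frac{\sqrt{435}}{18}\right)$)
$\frac{1}{q{\left(18,13 \right)}} = \frac{1}{-7 - \frac{13 \left(72 - \sqrt{435}\right)}{18}} = \frac{1}{-7 - \left(52 - \frac{13 \sqrt{435}}{18}\right)} = \frac{1}{-59 + \frac{13 \sqrt{435}}{18}}$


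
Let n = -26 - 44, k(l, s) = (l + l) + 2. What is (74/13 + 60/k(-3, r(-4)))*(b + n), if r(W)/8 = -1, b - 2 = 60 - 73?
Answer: 9801/13 ≈ 753.92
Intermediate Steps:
b = -11 (b = 2 + (60 - 73) = 2 - 13 = -11)
r(W) = -8 (r(W) = 8*(-1) = -8)
k(l, s) = 2 + 2*l (k(l, s) = 2*l + 2 = 2 + 2*l)
n = -70
(74/13 + 60/k(-3, r(-4)))*(b + n) = (74/13 + 60/(2 + 2*(-3)))*(-11 - 70) = (74*(1/13) + 60/(2 - 6))*(-81) = (74/13 + 60/(-4))*(-81) = (74/13 + 60*(-¼))*(-81) = (74/13 - 15)*(-81) = -121/13*(-81) = 9801/13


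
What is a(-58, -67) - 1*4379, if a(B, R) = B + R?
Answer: -4504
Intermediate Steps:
a(-58, -67) - 1*4379 = (-58 - 67) - 1*4379 = -125 - 4379 = -4504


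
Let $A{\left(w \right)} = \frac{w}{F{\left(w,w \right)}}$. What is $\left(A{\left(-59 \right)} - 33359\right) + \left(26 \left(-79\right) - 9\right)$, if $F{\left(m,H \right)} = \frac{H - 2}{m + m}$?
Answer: $- \frac{2167704}{61} \approx -35536.0$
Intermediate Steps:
$F{\left(m,H \right)} = \frac{-2 + H}{2 m}$
$A{\left(w \right)} = \frac{2 w^{2}}{-2 + w}$ ($A{\left(w \right)} = \frac{w}{\frac{1}{2} \frac{1}{w} \left(-2 + w\right)} = w \frac{2 w}{-2 + w} = \frac{2 w^{2}}{-2 + w}$)
$\left(A{\left(-59 \right)} - 33359\right) + \left(26 \left(-79\right) - 9\right) = \left(\frac{2 \left(-59\right)^{2}}{-2 - 59} - 33359\right) + \left(26 \left(-79\right) - 9\right) = \left(2 \cdot 3481 \frac{1}{-61} - 33359\right) - 2063 = \left(2 \cdot 3481 \left(- \frac{1}{61}\right) - 33359\right) - 2063 = \left(- \frac{6962}{61} - 33359\right) - 2063 = - \frac{2041861}{61} - 2063 = - \frac{2167704}{61}$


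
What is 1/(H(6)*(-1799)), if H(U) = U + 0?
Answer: -1/10794 ≈ -9.2644e-5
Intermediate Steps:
H(U) = U
1/(H(6)*(-1799)) = 1/(6*(-1799)) = 1/(-10794) = -1/10794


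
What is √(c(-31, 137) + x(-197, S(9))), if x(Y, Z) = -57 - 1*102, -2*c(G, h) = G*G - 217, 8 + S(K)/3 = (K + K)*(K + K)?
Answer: 3*I*√59 ≈ 23.043*I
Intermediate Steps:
S(K) = -24 + 12*K² (S(K) = -24 + 3*((K + K)*(K + K)) = -24 + 3*((2*K)*(2*K)) = -24 + 3*(4*K²) = -24 + 12*K²)
c(G, h) = 217/2 - G²/2 (c(G, h) = -(G*G - 217)/2 = -(G² - 217)/2 = -(-217 + G²)/2 = 217/2 - G²/2)
x(Y, Z) = -159 (x(Y, Z) = -57 - 102 = -159)
√(c(-31, 137) + x(-197, S(9))) = √((217/2 - ½*(-31)²) - 159) = √((217/2 - ½*961) - 159) = √((217/2 - 961/2) - 159) = √(-372 - 159) = √(-531) = 3*I*√59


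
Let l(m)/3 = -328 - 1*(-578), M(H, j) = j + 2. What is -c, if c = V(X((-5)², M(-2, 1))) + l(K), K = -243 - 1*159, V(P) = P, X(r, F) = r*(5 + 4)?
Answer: -975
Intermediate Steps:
M(H, j) = 2 + j
X(r, F) = 9*r (X(r, F) = r*9 = 9*r)
K = -402 (K = -243 - 159 = -402)
l(m) = 750 (l(m) = 3*(-328 - 1*(-578)) = 3*(-328 + 578) = 3*250 = 750)
c = 975 (c = 9*(-5)² + 750 = 9*25 + 750 = 225 + 750 = 975)
-c = -1*975 = -975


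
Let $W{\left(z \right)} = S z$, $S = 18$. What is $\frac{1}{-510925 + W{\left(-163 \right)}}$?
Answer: $- \frac{1}{513859} \approx -1.9461 \cdot 10^{-6}$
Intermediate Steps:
$W{\left(z \right)} = 18 z$
$\frac{1}{-510925 + W{\left(-163 \right)}} = \frac{1}{-510925 + 18 \left(-163\right)} = \frac{1}{-510925 - 2934} = \frac{1}{-513859} = - \frac{1}{513859}$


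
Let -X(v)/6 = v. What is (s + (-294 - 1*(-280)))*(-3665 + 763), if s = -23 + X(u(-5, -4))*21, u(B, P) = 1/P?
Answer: 15961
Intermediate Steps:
X(v) = -6*v
s = 17/2 (s = -23 - 6/(-4)*21 = -23 - 6*(-1/4)*21 = -23 + (3/2)*21 = -23 + 63/2 = 17/2 ≈ 8.5000)
(s + (-294 - 1*(-280)))*(-3665 + 763) = (17/2 + (-294 - 1*(-280)))*(-3665 + 763) = (17/2 + (-294 + 280))*(-2902) = (17/2 - 14)*(-2902) = -11/2*(-2902) = 15961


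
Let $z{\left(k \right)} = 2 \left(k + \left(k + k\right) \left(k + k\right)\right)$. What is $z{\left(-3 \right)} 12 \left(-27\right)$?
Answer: $-21384$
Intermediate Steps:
$z{\left(k \right)} = 2 k + 8 k^{2}$ ($z{\left(k \right)} = 2 \left(k + 2 k 2 k\right) = 2 \left(k + 4 k^{2}\right) = 2 k + 8 k^{2}$)
$z{\left(-3 \right)} 12 \left(-27\right) = 2 \left(-3\right) \left(1 + 4 \left(-3\right)\right) 12 \left(-27\right) = 2 \left(-3\right) \left(1 - 12\right) 12 \left(-27\right) = 2 \left(-3\right) \left(-11\right) 12 \left(-27\right) = 66 \cdot 12 \left(-27\right) = 792 \left(-27\right) = -21384$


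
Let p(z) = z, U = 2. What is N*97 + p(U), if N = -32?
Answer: -3102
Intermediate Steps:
N*97 + p(U) = -32*97 + 2 = -3104 + 2 = -3102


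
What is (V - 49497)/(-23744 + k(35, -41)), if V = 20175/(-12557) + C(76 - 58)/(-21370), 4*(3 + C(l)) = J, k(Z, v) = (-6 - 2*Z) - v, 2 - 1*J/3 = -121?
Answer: 53130440744769/25523721348440 ≈ 2.0816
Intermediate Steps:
J = 369 (J = 6 - 3*(-121) = 6 + 363 = 369)
k(Z, v) = -6 - v - 2*Z
C(l) = 357/4 (C(l) = -3 + (1/4)*369 = -3 + 369/4 = 357/4)
V = -1729041849/1073372360 (V = 20175/(-12557) + (357/4)/(-21370) = 20175*(-1/12557) + (357/4)*(-1/21370) = -20175/12557 - 357/85480 = -1729041849/1073372360 ≈ -1.6108)
(V - 49497)/(-23744 + k(35, -41)) = (-1729041849/1073372360 - 49497)/(-23744 + (-6 - 1*(-41) - 2*35)) = -53130440744769/(1073372360*(-23744 + (-6 + 41 - 70))) = -53130440744769/(1073372360*(-23744 - 35)) = -53130440744769/1073372360/(-23779) = -53130440744769/1073372360*(-1/23779) = 53130440744769/25523721348440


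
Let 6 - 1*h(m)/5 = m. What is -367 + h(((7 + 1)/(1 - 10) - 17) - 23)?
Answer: -1193/9 ≈ -132.56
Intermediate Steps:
h(m) = 30 - 5*m
-367 + h(((7 + 1)/(1 - 10) - 17) - 23) = -367 + (30 - 5*(((7 + 1)/(1 - 10) - 17) - 23)) = -367 + (30 - 5*((8/(-9) - 17) - 23)) = -367 + (30 - 5*((8*(-1/9) - 17) - 23)) = -367 + (30 - 5*((-8/9 - 17) - 23)) = -367 + (30 - 5*(-161/9 - 23)) = -367 + (30 - 5*(-368/9)) = -367 + (30 + 1840/9) = -367 + 2110/9 = -1193/9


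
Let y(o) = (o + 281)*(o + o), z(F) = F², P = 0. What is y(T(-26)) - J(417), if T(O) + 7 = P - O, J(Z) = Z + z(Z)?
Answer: -162906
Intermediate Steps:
J(Z) = Z + Z²
T(O) = -7 - O (T(O) = -7 + (0 - O) = -7 - O)
y(o) = 2*o*(281 + o) (y(o) = (281 + o)*(2*o) = 2*o*(281 + o))
y(T(-26)) - J(417) = 2*(-7 - 1*(-26))*(281 + (-7 - 1*(-26))) - 417*(1 + 417) = 2*(-7 + 26)*(281 + (-7 + 26)) - 417*418 = 2*19*(281 + 19) - 1*174306 = 2*19*300 - 174306 = 11400 - 174306 = -162906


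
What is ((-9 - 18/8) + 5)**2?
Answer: 625/16 ≈ 39.063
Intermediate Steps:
((-9 - 18/8) + 5)**2 = ((-9 - 1*9/4) + 5)**2 = ((-9 - 9/4) + 5)**2 = (-45/4 + 5)**2 = (-25/4)**2 = 625/16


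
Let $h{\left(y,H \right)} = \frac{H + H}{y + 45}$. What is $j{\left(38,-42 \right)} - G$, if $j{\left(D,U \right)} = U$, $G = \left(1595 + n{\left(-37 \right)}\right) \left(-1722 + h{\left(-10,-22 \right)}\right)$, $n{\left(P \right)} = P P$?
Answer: $\frac{178769226}{35} \approx 5.1077 \cdot 10^{6}$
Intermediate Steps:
$h{\left(y,H \right)} = \frac{2 H}{45 + y}$
$n{\left(P \right)} = P^{2}$
$G = - \frac{178770696}{35}$ ($G = \left(1595 + \left(-37\right)^{2}\right) \left(-1722 + 2 \left(-22\right) \frac{1}{45 - 10}\right) = \left(1595 + 1369\right) \left(-1722 + 2 \left(-22\right) \frac{1}{35}\right) = 2964 \left(-1722 + 2 \left(-22\right) \frac{1}{35}\right) = 2964 \left(-1722 - \frac{44}{35}\right) = 2964 \left(- \frac{60314}{35}\right) = - \frac{178770696}{35} \approx -5.1077 \cdot 10^{6}$)
$j{\left(38,-42 \right)} - G = -42 - - \frac{178770696}{35} = -42 + \frac{178770696}{35} = \frac{178769226}{35}$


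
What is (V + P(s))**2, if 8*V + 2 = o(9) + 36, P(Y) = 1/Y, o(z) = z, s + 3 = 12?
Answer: 156025/5184 ≈ 30.097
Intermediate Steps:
s = 9 (s = -3 + 12 = 9)
V = 43/8 (V = -1/4 + (9 + 36)/8 = -1/4 + (1/8)*45 = -1/4 + 45/8 = 43/8 ≈ 5.3750)
(V + P(s))**2 = (43/8 + 1/9)**2 = (395/72)**2 = 156025/5184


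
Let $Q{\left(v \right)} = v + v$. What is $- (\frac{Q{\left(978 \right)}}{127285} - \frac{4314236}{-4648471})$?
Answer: $- \frac{558229938536}{591680631235} \approx -0.94347$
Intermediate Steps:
$Q{\left(v \right)} = 2 v$
$- (\frac{Q{\left(978 \right)}}{127285} - \frac{4314236}{-4648471}) = - (\frac{2 \cdot 978}{127285} - \frac{4314236}{-4648471}) = - (1956 \cdot \frac{1}{127285} - - \frac{4314236}{4648471}) = - (\frac{1956}{127285} + \frac{4314236}{4648471}) = \left(-1\right) \frac{558229938536}{591680631235} = - \frac{558229938536}{591680631235}$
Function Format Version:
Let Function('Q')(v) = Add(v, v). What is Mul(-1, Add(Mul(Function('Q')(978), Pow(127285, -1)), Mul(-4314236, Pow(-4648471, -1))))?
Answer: Rational(-558229938536, 591680631235) ≈ -0.94347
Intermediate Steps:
Function('Q')(v) = Mul(2, v)
Mul(-1, Add(Mul(Function('Q')(978), Pow(127285, -1)), Mul(-4314236, Pow(-4648471, -1)))) = Mul(-1, Add(Mul(Mul(2, 978), Pow(127285, -1)), Mul(-4314236, Pow(-4648471, -1)))) = Mul(-1, Add(Mul(1956, Rational(1, 127285)), Mul(-4314236, Rational(-1, 4648471)))) = Mul(-1, Add(Rational(1956, 127285), Rational(4314236, 4648471))) = Mul(-1, Rational(558229938536, 591680631235)) = Rational(-558229938536, 591680631235)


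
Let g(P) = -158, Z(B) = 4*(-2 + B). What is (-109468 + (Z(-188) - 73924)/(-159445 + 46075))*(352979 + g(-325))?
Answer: -729769809682466/18895 ≈ -3.8622e+10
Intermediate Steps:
Z(B) = -8 + 4*B
(-109468 + (Z(-188) - 73924)/(-159445 + 46075))*(352979 + g(-325)) = (-109468 + ((-8 + 4*(-188)) - 73924)/(-159445 + 46075))*(352979 - 158) = (-109468 + ((-8 - 752) - 73924)/(-113370))*352821 = (-109468 + (-760 - 73924)*(-1/113370))*352821 = (-109468 - 74684*(-1/113370))*352821 = (-109468 + 37342/56685)*352821 = -6205156238/56685*352821 = -729769809682466/18895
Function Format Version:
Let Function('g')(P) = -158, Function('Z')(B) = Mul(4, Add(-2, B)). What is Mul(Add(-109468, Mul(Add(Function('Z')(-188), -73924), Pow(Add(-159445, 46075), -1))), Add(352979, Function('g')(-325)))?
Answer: Rational(-729769809682466, 18895) ≈ -3.8622e+10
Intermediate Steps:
Function('Z')(B) = Add(-8, Mul(4, B))
Mul(Add(-109468, Mul(Add(Function('Z')(-188), -73924), Pow(Add(-159445, 46075), -1))), Add(352979, Function('g')(-325))) = Mul(Add(-109468, Mul(Add(Add(-8, Mul(4, -188)), -73924), Pow(Add(-159445, 46075), -1))), Add(352979, -158)) = Mul(Add(-109468, Mul(Add(Add(-8, -752), -73924), Pow(-113370, -1))), 352821) = Mul(Add(-109468, Mul(Add(-760, -73924), Rational(-1, 113370))), 352821) = Mul(Add(-109468, Mul(-74684, Rational(-1, 113370))), 352821) = Mul(Add(-109468, Rational(37342, 56685)), 352821) = Mul(Rational(-6205156238, 56685), 352821) = Rational(-729769809682466, 18895)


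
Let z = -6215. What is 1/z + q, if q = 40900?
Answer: 254193499/6215 ≈ 40900.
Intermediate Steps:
1/z + q = 1/(-6215) + 40900 = -1/6215 + 40900 = 254193499/6215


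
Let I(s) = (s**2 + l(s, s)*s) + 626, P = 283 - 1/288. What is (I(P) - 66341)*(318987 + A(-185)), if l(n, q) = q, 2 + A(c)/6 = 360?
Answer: 419338781896805/13824 ≈ 3.0334e+10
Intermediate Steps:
A(c) = 2148 (A(c) = -12 + 6*360 = -12 + 2160 = 2148)
P = 81503/288 (P = 283 - 1*1/288 = 283 - 1/288 = 81503/288 ≈ 283.00)
I(s) = 626 + 2*s**2 (I(s) = (s**2 + s*s) + 626 = (s**2 + s**2) + 626 = 2*s**2 + 626 = 626 + 2*s**2)
(I(P) - 66341)*(318987 + A(-185)) = ((626 + 2*(81503/288)**2) - 66341)*(318987 + 2148) = ((626 + 2*(6642739009/82944)) - 66341)*321135 = ((626 + 6642739009/41472) - 66341)*321135 = (6668700481/41472 - 66341)*321135 = (3917406529/41472)*321135 = 419338781896805/13824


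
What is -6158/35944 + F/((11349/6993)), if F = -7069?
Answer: -98717123455/22662692 ≈ -4355.9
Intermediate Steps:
-6158/35944 + F/((11349/6993)) = -6158/35944 - 7069/(11349/6993) = -6158*1/35944 - 7069/(11349*(1/6993)) = -3079/17972 - 7069/1261/777 = -3079/17972 - 7069*777/1261 = -3079/17972 - 5492613/1261 = -98717123455/22662692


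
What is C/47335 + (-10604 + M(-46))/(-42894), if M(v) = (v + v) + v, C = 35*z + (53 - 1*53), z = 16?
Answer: 53249321/203038749 ≈ 0.26226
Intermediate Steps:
C = 560 (C = 35*16 + (53 - 1*53) = 560 + (53 - 53) = 560 + 0 = 560)
M(v) = 3*v (M(v) = 2*v + v = 3*v)
C/47335 + (-10604 + M(-46))/(-42894) = 560/47335 + (-10604 + 3*(-46))/(-42894) = 560*(1/47335) + (-10604 - 138)*(-1/42894) = 112/9467 - 10742*(-1/42894) = 112/9467 + 5371/21447 = 53249321/203038749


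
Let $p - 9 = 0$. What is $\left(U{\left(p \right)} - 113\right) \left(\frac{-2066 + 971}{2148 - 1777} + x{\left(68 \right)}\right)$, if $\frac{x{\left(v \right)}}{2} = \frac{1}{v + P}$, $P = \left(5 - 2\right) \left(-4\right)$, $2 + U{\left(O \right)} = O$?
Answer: $\frac{4327}{14} \approx 309.07$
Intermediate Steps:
$p = 9$ ($p = 9 + 0 = 9$)
$U{\left(O \right)} = -2 + O$
$P = -12$ ($P = 3 \left(-4\right) = -12$)
$x{\left(v \right)} = \frac{2}{-12 + v}$ ($x{\left(v \right)} = \frac{2}{v - 12} = \frac{2}{-12 + v}$)
$\left(U{\left(p \right)} - 113\right) \left(\frac{-2066 + 971}{2148 - 1777} + x{\left(68 \right)}\right) = \left(\left(-2 + 9\right) - 113\right) \left(\frac{-2066 + 971}{2148 - 1777} + \frac{2}{-12 + 68}\right) = \left(7 - 113\right) \left(- \frac{1095}{371} + \frac{2}{56}\right) = - 106 \left(\left(-1095\right) \frac{1}{371} + 2 \cdot \frac{1}{56}\right) = - 106 \left(- \frac{1095}{371} + \frac{1}{28}\right) = \left(-106\right) \left(- \frac{4327}{1484}\right) = \frac{4327}{14}$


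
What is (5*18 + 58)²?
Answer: 21904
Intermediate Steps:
(5*18 + 58)² = (90 + 58)² = 148² = 21904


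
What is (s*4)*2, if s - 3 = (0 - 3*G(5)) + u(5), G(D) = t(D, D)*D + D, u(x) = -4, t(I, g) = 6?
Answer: -848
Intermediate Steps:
G(D) = 7*D (G(D) = 6*D + D = 7*D)
s = -106 (s = 3 + ((0 - 21*5) - 4) = 3 + ((0 - 3*35) - 4) = 3 + ((0 - 105) - 4) = 3 + (-105 - 4) = 3 - 109 = -106)
(s*4)*2 = -106*4*2 = -424*2 = -848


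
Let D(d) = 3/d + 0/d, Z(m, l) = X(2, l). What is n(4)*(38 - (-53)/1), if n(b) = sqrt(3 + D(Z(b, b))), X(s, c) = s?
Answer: 273*sqrt(2)/2 ≈ 193.04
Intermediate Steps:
Z(m, l) = 2
D(d) = 3/d (D(d) = 3/d + 0 = 3/d)
n(b) = 3*sqrt(2)/2 (n(b) = sqrt(3 + 3/2) = sqrt(9/2) = 3*sqrt(2)/2)
n(4)*(38 - (-53)/1) = (3*sqrt(2)/2)*(38 - (-53)/1) = (3*sqrt(2)/2)*(38 - (-53)) = (3*sqrt(2)/2)*(38 - 1*(-53)) = (3*sqrt(2)/2)*(38 + 53) = (3*sqrt(2)/2)*91 = 273*sqrt(2)/2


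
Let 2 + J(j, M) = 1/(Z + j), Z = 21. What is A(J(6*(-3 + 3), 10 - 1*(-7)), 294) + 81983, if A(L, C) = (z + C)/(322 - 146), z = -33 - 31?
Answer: 7214619/88 ≈ 81984.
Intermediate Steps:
z = -64
J(j, M) = -2 + 1/(21 + j)
A(L, C) = -4/11 + C/176 (A(L, C) = (-64 + C)/(322 - 146) = (-64 + C)/176 = (-64 + C)*(1/176) = -4/11 + C/176)
A(J(6*(-3 + 3), 10 - 1*(-7)), 294) + 81983 = (-4/11 + (1/176)*294) + 81983 = (-4/11 + 147/88) + 81983 = 115/88 + 81983 = 7214619/88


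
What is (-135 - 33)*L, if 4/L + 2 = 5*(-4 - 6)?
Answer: 168/13 ≈ 12.923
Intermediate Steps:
L = -1/13 (L = 4/(-2 + 5*(-4 - 6)) = 4/(-2 + 5*(-10)) = 4/(-2 - 50) = 4/(-52) = 4*(-1/52) = -1/13 ≈ -0.076923)
(-135 - 33)*L = (-135 - 33)*(-1/13) = -168*(-1/13) = 168/13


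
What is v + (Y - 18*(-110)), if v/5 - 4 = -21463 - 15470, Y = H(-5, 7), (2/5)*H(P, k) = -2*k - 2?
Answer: -182705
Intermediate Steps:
H(P, k) = -5 - 5*k (H(P, k) = 5*(-2*k - 2)/2 = 5*(-2 - 2*k)/2 = -5 - 5*k)
Y = -40 (Y = -5 - 5*7 = -5 - 35 = -40)
v = -184645 (v = 20 + 5*(-21463 - 15470) = 20 + 5*(-36933) = 20 - 184665 = -184645)
v + (Y - 18*(-110)) = -184645 + (-40 - 18*(-110)) = -184645 + (-40 + 1980) = -184645 + 1940 = -182705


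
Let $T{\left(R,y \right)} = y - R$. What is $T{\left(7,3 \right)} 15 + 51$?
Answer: $-9$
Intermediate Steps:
$T{\left(7,3 \right)} 15 + 51 = \left(3 - 7\right) 15 + 51 = \left(-4\right) 15 + 51 = -60 + 51 = -9$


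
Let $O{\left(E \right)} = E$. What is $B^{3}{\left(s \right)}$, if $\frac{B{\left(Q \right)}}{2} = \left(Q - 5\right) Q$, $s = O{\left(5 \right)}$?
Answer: $0$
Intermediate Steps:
$s = 5$
$B{\left(Q \right)} = 2 Q \left(-5 + Q\right)$ ($B{\left(Q \right)} = 2 \left(Q - 5\right) Q = 2 \left(-5 + Q\right) Q = 2 Q \left(-5 + Q\right)$)
$B^{3}{\left(s \right)} = \left(2 \cdot 5 \left(-5 + 5\right)\right)^{3} = \left(2 \cdot 5 \cdot 0\right)^{3} = 0^{3} = 0$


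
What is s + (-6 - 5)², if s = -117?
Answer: 4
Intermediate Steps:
s + (-6 - 5)² = -117 + (-6 - 5)² = -117 + (-11)² = -117 + 121 = 4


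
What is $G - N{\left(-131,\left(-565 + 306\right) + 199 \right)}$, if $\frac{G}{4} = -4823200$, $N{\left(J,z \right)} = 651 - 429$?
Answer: $-19293022$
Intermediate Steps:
$N{\left(J,z \right)} = 222$
$G = -19292800$ ($G = 4 \left(-4823200\right) = -19292800$)
$G - N{\left(-131,\left(-565 + 306\right) + 199 \right)} = -19292800 - 222 = -19293022$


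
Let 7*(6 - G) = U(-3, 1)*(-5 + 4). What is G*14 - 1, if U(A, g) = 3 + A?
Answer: 83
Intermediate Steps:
G = 6 (G = 6 - (3 - 3)*(-5 + 4)/7 = 6 - 0*(-1) = 6 - ⅐*0 = 6 + 0 = 6)
G*14 - 1 = 6*14 - 1 = 84 - 1 = 83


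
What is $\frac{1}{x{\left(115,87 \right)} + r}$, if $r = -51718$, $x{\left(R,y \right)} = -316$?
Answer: $- \frac{1}{52034} \approx -1.9218 \cdot 10^{-5}$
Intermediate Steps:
$\frac{1}{x{\left(115,87 \right)} + r} = \frac{1}{-316 - 51718} = \frac{1}{-52034} = - \frac{1}{52034}$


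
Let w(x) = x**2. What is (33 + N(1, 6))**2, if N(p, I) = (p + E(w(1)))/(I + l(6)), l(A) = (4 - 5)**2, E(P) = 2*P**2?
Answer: 54756/49 ≈ 1117.5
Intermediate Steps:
l(A) = 1 (l(A) = (-1)**2 = 1)
N(p, I) = (2 + p)/(1 + I) (N(p, I) = (p + 2*(1**2)**2)/(I + 1) = (p + 2*1**2)/(1 + I) = (p + 2*1)/(1 + I) = (p + 2)/(1 + I) = (2 + p)/(1 + I))
(33 + N(1, 6))**2 = (33 + (2 + 1)/(1 + 6))**2 = (33 + 3/7)**2 = (234/7)**2 = 54756/49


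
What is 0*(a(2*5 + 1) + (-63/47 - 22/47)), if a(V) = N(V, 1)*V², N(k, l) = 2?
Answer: 0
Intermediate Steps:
a(V) = 2*V²
0*(a(2*5 + 1) + (-63/47 - 22/47)) = 0*(2*(2*5 + 1)² + (-63/47 - 22/47)) = 0*(2*(10 + 1)² + (-63*1/47 - 22*1/47)) = 0*(2*11² + (-63/47 - 22/47)) = 0*(2*121 - 85/47) = 0*(242 - 85/47) = 0*(11289/47) = 0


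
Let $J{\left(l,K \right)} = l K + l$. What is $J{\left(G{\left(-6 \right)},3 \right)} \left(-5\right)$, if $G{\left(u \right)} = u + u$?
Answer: $240$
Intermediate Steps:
$G{\left(u \right)} = 2 u$
$J{\left(l,K \right)} = l + K l$ ($J{\left(l,K \right)} = K l + l = l + K l$)
$J{\left(G{\left(-6 \right)},3 \right)} \left(-5\right) = 2 \left(-6\right) \left(1 + 3\right) \left(-5\right) = \left(-12\right) 4 \left(-5\right) = \left(-48\right) \left(-5\right) = 240$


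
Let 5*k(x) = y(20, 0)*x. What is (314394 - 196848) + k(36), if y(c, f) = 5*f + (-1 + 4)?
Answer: 587838/5 ≈ 1.1757e+5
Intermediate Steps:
y(c, f) = 3 + 5*f (y(c, f) = 5*f + 3 = 3 + 5*f)
k(x) = 3*x/5 (k(x) = ((3 + 5*0)*x)/5 = ((3 + 0)*x)/5 = (3*x)/5 = 3*x/5)
(314394 - 196848) + k(36) = (314394 - 196848) + (3/5)*36 = 117546 + 108/5 = 587838/5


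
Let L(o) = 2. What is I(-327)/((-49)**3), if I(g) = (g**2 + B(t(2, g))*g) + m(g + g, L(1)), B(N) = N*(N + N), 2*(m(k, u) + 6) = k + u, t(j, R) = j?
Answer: -103981/117649 ≈ -0.88382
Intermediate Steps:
m(k, u) = -6 + k/2 + u/2 (m(k, u) = -6 + (k + u)/2 = -6 + (k/2 + u/2) = -6 + k/2 + u/2)
B(N) = 2*N**2 (B(N) = N*(2*N) = 2*N**2)
I(g) = -5 + g**2 + 9*g (I(g) = (g**2 + (2*2**2)*g) + (-6 + (g + g)/2 + (1/2)*2) = (g**2 + (2*4)*g) + (-6 + (2*g)/2 + 1) = (g**2 + 8*g) + (-6 + g + 1) = (g**2 + 8*g) + (-5 + g) = -5 + g**2 + 9*g)
I(-327)/((-49)**3) = (-5 + (-327)**2 + 9*(-327))/((-49)**3) = (-5 + 106929 - 2943)/(-117649) = 103981*(-1/117649) = -103981/117649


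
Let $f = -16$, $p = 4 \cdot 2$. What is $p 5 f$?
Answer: $-640$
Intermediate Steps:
$p = 8$
$p 5 f = 8 \cdot 5 \left(-16\right) = 40 \left(-16\right) = -640$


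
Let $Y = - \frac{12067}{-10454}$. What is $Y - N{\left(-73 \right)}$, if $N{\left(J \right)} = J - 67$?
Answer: $\frac{1475627}{10454} \approx 141.15$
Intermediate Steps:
$Y = \frac{12067}{10454}$ ($Y = \left(-12067\right) \left(- \frac{1}{10454}\right) = \frac{12067}{10454} \approx 1.1543$)
$N{\left(J \right)} = -67 + J$ ($N{\left(J \right)} = J - 67 = -67 + J$)
$Y - N{\left(-73 \right)} = \frac{12067}{10454} - \left(-67 - 73\right) = \frac{12067}{10454} - -140 = \frac{12067}{10454} + 140 = \frac{1475627}{10454}$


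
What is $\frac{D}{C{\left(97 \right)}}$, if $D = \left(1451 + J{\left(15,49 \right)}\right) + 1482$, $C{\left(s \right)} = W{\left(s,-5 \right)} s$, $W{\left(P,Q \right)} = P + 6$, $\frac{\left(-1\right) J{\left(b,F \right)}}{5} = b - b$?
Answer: $\frac{2933}{9991} \approx 0.29356$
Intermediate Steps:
$J{\left(b,F \right)} = 0$ ($J{\left(b,F \right)} = - 5 \left(b - b\right) = \left(-5\right) 0 = 0$)
$W{\left(P,Q \right)} = 6 + P$
$C{\left(s \right)} = s \left(6 + s\right)$ ($C{\left(s \right)} = \left(6 + s\right) s = s \left(6 + s\right)$)
$D = 2933$ ($D = \left(1451 + 0\right) + 1482 = 1451 + 1482 = 2933$)
$\frac{D}{C{\left(97 \right)}} = \frac{2933}{97 \left(6 + 97\right)} = \frac{2933}{97 \cdot 103} = \frac{2933}{9991}$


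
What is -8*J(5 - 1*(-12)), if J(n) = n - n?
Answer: 0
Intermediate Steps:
J(n) = 0
-8*J(5 - 1*(-12)) = -8*0 = 0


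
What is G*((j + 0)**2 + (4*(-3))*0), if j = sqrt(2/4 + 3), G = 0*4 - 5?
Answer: -35/2 ≈ -17.500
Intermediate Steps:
G = -5 (G = 0 - 5 = -5)
j = sqrt(14)/2 (j = sqrt(2*(1/4) + 3) = sqrt(1/2 + 3) = sqrt(7/2) = sqrt(14)/2 ≈ 1.8708)
G*((j + 0)**2 + (4*(-3))*0) = -5*((sqrt(14)/2 + 0)**2 + (4*(-3))*0) = -5*((sqrt(14)/2)**2 - 12*0) = -5*(7/2 + 0) = -5*7/2 = -35/2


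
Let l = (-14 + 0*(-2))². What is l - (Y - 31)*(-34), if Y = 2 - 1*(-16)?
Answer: -246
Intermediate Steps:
Y = 18 (Y = 2 + 16 = 18)
l = 196 (l = (-14 + 0)² = (-14)² = 196)
l - (Y - 31)*(-34) = 196 - (18 - 31)*(-34) = 196 - (-13)*(-34) = 196 - 1*442 = 196 - 442 = -246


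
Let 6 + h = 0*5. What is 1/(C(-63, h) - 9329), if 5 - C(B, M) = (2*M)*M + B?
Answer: -1/9333 ≈ -0.00010715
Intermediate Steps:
h = -6 (h = -6 + 0*5 = -6 + 0 = -6)
C(B, M) = 5 - B - 2*M² (C(B, M) = 5 - ((2*M)*M + B) = 5 - (2*M² + B) = 5 - (B + 2*M²) = 5 + (-B - 2*M²) = 5 - B - 2*M²)
1/(C(-63, h) - 9329) = 1/((5 - 1*(-63) - 2*(-6)²) - 9329) = 1/((5 + 63 - 2*36) - 9329) = 1/((5 + 63 - 72) - 9329) = 1/(-4 - 9329) = 1/(-9333) = -1/9333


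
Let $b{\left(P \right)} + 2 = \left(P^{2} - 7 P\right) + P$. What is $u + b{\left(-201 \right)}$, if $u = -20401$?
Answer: $21204$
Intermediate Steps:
$b{\left(P \right)} = -2 + P^{2} - 6 P$ ($b{\left(P \right)} = -2 + \left(\left(P^{2} - 7 P\right) + P\right) = -2 + \left(P^{2} - 6 P\right) = -2 + P^{2} - 6 P$)
$u + b{\left(-201 \right)} = -20401 - \left(-1204 - 40401\right) = -20401 + \left(-2 + 40401 + 1206\right) = -20401 + 41605 = 21204$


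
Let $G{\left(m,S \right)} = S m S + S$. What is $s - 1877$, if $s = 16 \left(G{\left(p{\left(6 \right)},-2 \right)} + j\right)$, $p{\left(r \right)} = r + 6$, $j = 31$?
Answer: $-645$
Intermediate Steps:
$p{\left(r \right)} = 6 + r$
$G{\left(m,S \right)} = S + m S^{2}$ ($G{\left(m,S \right)} = m S^{2} + S = S + m S^{2}$)
$s = 1232$ ($s = 16 \left(- 2 \left(1 - 2 \left(6 + 6\right)\right) + 31\right) = 16 \left(- 2 \left(1 - 24\right) + 31\right) = 16 \left(\left(-2\right) \left(-23\right) + 31\right) = 16 \left(46 + 31\right) = 16 \cdot 77 = 1232$)
$s - 1877 = 1232 - 1877 = -645$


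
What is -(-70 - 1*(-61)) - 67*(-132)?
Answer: 8853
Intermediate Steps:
-(-70 - 1*(-61)) - 67*(-132) = -(-70 + 61) + 8844 = -1*(-9) + 8844 = 9 + 8844 = 8853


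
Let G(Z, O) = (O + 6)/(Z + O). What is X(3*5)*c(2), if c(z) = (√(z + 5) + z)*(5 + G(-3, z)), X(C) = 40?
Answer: -240 - 120*√7 ≈ -557.49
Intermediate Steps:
G(Z, O) = (6 + O)/(O + Z)
c(z) = (5 + (6 + z)/(-3 + z))*(z + √(5 + z)) (c(z) = (√(z + 5) + z)*(5 + (6 + z)/(z - 3)) = (√(5 + z) + z)*(5 + (6 + z)/(-3 + z)) = (z + √(5 + z))*(5 + (6 + z)/(-3 + z)) = (5 + (6 + z)/(-3 + z))*(z + √(5 + z)))
X(3*5)*c(2) = 40*(3*(-3*2 - 3*√(5 + 2) + 2*2² + 2*2*√(5 + 2))/(-3 + 2)) = 40*(3*(-6 - 3*√7 + 2*4 + 2*2*√7)/(-1)) = 40*(3*(-1)*(-6 - 3*√7 + 8 + 4*√7)) = 40*(3*(-1)*(2 + √7)) = 40*(-6 - 3*√7) = -240 - 120*√7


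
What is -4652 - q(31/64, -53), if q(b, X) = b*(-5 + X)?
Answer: -147965/32 ≈ -4623.9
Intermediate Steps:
-4652 - q(31/64, -53) = -4652 - 31/64*(-5 - 53) = -4652 - 31*(1/64)*(-58) = -4652 - 31*(-58)/64 = -4652 - 1*(-899/32) = -4652 + 899/32 = -147965/32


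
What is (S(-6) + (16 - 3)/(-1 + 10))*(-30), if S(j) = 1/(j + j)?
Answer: -245/6 ≈ -40.833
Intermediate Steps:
S(j) = 1/(2*j)
(S(-6) + (16 - 3)/(-1 + 10))*(-30) = ((½)/(-6) + (16 - 3)/(-1 + 10))*(-30) = ((½)*(-⅙) + 13/9)*(-30) = (-1/12 + 13*(⅑))*(-30) = (-1/12 + 13/9)*(-30) = (49/36)*(-30) = -245/6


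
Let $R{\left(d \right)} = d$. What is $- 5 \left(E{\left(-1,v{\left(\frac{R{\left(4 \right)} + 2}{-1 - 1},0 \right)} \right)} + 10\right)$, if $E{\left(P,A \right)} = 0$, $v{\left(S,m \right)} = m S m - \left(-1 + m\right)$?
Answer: $-50$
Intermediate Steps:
$v{\left(S,m \right)} = 1 - m + S m^{2}$ ($v{\left(S,m \right)} = S m m - \left(-1 + m\right) = S m^{2} - \left(-1 + m\right) = 1 - m + S m^{2}$)
$- 5 \left(E{\left(-1,v{\left(\frac{R{\left(4 \right)} + 2}{-1 - 1},0 \right)} \right)} + 10\right) = - 5 \left(0 + 10\right) = \left(-5\right) 10 = -50$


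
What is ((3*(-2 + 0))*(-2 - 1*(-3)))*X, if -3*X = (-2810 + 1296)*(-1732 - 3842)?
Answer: 16878072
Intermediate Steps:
X = -2813012 (X = -(-2810 + 1296)*(-1732 - 3842)/3 = -(-1514)*(-5574)/3 = -⅓*8439036 = -2813012)
((3*(-2 + 0))*(-2 - 1*(-3)))*X = ((3*(-2 + 0))*(-2 - 1*(-3)))*(-2813012) = ((3*(-2))*(-2 + 3))*(-2813012) = -6*1*(-2813012) = -6*(-2813012) = 16878072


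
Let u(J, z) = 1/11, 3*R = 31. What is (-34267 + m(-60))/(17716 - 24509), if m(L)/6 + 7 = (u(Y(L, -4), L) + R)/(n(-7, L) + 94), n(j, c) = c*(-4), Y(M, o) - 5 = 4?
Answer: 63025289/12478741 ≈ 5.0506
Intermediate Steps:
R = 31/3 (R = (1/3)*31 = 31/3 ≈ 10.333)
Y(M, o) = 9 (Y(M, o) = 5 + 4 = 9)
n(j, c) = -4*c
u(J, z) = 1/11
m(L) = -42 + 688/(11*(94 - 4*L)) (m(L) = -42 + 6*((1/11 + 31/3)/(-4*L + 94)) = -42 + 6*(344/(33*(94 - 4*L))) = -42 + 688/(11*(94 - 4*L)))
(-34267 + m(-60))/(17716 - 24509) = (-34267 + 2*(10685 - 462*(-60))/(11*(-47 + 2*(-60))))/(17716 - 24509) = (-34267 + 2*(10685 + 27720)/(11*(-47 - 120)))/(-6793) = (-34267 + (2/11)*38405/(-167))*(-1/6793) = (-34267 + (2/11)*(-1/167)*38405)*(-1/6793) = (-34267 - 76810/1837)*(-1/6793) = -63025289/1837*(-1/6793) = 63025289/12478741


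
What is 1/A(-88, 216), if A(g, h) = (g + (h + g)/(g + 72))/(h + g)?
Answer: -4/3 ≈ -1.3333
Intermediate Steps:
A(g, h) = (g + (g + h)/(72 + g))/(g + h)
1/A(-88, 216) = 1/((216 + (-88)² + 73*(-88))/((-88)² + 72*(-88) + 72*216 - 88*216)) = 1/((216 + 7744 - 6424)/(7744 - 6336 + 15552 - 19008)) = 1/(1536/(-2048)) = 1/(-1/2048*1536) = 1/(-¾) = -4/3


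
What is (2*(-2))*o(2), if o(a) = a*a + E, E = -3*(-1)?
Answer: -28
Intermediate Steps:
E = 3
o(a) = 3 + a**2 (o(a) = a*a + 3 = a**2 + 3 = 3 + a**2)
(2*(-2))*o(2) = (2*(-2))*(3 + 2**2) = -4*(3 + 4) = -4*7 = -28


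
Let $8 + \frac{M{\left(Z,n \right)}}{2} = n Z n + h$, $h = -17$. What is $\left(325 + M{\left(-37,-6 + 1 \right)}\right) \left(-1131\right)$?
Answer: $1781325$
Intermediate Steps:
$M{\left(Z,n \right)} = -50 + 2 Z n^{2}$ ($M{\left(Z,n \right)} = -16 + 2 \left(n Z n - 17\right) = -16 + 2 \left(Z n n - 17\right) = -16 + 2 \left(Z n^{2} - 17\right) = -16 + 2 \left(-17 + Z n^{2}\right) = -16 + \left(-34 + 2 Z n^{2}\right) = -50 + 2 Z n^{2}$)
$\left(325 + M{\left(-37,-6 + 1 \right)}\right) \left(-1131\right) = \left(325 + \left(-50 + 2 \left(-37\right) \left(-6 + 1\right)^{2}\right)\right) \left(-1131\right) = \left(325 + \left(-50 + 2 \left(-37\right) \left(-5\right)^{2}\right)\right) \left(-1131\right) = \left(325 + \left(-50 + 2 \left(-37\right) 25\right)\right) \left(-1131\right) = \left(325 - 1900\right) \left(-1131\right) = \left(-1575\right) \left(-1131\right) = 1781325$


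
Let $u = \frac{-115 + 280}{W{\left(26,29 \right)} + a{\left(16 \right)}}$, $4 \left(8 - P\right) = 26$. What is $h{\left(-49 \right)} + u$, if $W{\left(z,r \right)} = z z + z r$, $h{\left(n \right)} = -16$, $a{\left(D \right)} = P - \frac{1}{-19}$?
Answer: $- \frac{288038}{18133} \approx -15.885$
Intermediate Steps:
$P = \frac{3}{2}$ ($P = 8 - \frac{13}{2} = \frac{3}{2} \approx 1.5$)
$a{\left(D \right)} = \frac{59}{38}$ ($a{\left(D \right)} = \frac{3}{2} - \frac{1}{-19} = \frac{3}{2} - - \frac{1}{19} = \frac{3}{2} + \frac{1}{19} = \frac{59}{38}$)
$W{\left(z,r \right)} = z^{2} + r z$
$u = \frac{2090}{18133}$ ($u = \frac{-115 + 280}{26 \left(29 + 26\right) + \frac{59}{38}} = \frac{165}{26 \cdot 55 + \frac{59}{38}} = \frac{165}{1430 + \frac{59}{38}} = \frac{165}{\frac{54399}{38}} = 165 \cdot \frac{38}{54399} = \frac{2090}{18133} \approx 0.11526$)
$h{\left(-49 \right)} + u = -16 + \frac{2090}{18133} = - \frac{288038}{18133}$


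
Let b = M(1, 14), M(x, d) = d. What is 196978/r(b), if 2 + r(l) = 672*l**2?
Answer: 98489/65855 ≈ 1.4955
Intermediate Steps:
b = 14
r(l) = -2 + 672*l**2
196978/r(b) = 196978/(-2 + 672*14**2) = 196978/(-2 + 672*196) = 196978/(-2 + 131712) = 196978/131710 = 196978*(1/131710) = 98489/65855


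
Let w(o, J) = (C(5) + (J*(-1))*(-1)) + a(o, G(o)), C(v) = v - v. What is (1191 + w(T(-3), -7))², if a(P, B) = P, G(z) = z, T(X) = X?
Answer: 1394761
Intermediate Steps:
C(v) = 0
w(o, J) = J + o (w(o, J) = (0 + (J*(-1))*(-1)) + o = (0 - J*(-1)) + o = (0 + J) + o = J + o)
(1191 + w(T(-3), -7))² = (1191 + (-7 - 3))² = (1191 - 10)² = 1181² = 1394761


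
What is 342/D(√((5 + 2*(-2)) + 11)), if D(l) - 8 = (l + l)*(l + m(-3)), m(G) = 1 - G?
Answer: 171/4 - 171*√3/8 ≈ 5.7274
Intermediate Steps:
D(l) = 8 + 2*l*(4 + l) (D(l) = 8 + (l + l)*(l + (1 - 1*(-3))) = 8 + (2*l)*(l + (1 + 3)) = 8 + (2*l)*(l + 4) = 8 + (2*l)*(4 + l) = 8 + 2*l*(4 + l))
342/D(√((5 + 2*(-2)) + 11)) = 342/(8 + 2*(√((5 + 2*(-2)) + 11))² + 8*√((5 + 2*(-2)) + 11)) = 342/(8 + 2*(√((5 - 4) + 11))² + 8*√((5 - 4) + 11)) = 342/(8 + 2*(√(1 + 11))² + 8*√(1 + 11)) = 342/(8 + 2*(√12)² + 8*√12) = 342/(8 + 2*(2*√3)² + 8*(2*√3)) = 342/(8 + 2*12 + 16*√3) = 342/(8 + 24 + 16*√3) = 342/(32 + 16*√3)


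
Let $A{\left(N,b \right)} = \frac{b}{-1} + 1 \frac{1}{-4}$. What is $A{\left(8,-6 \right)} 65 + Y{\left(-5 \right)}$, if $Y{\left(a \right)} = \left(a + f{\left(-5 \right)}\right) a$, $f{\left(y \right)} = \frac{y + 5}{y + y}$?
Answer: $\frac{1595}{4} \approx 398.75$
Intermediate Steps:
$f{\left(y \right)} = \frac{5 + y}{2 y}$
$A{\left(N,b \right)} = - \frac{1}{4} - b$ ($A{\left(N,b \right)} = b \left(-1\right) + 1 \left(- \frac{1}{4}\right) = - b - \frac{1}{4} = - \frac{1}{4} - b$)
$Y{\left(a \right)} = a^{2}$ ($Y{\left(a \right)} = \left(a + \frac{5 - 5}{2 \left(-5\right)}\right) a = \left(a + \frac{1}{2} \left(- \frac{1}{5}\right) 0\right) a = \left(a + 0\right) a = a a = a^{2}$)
$A{\left(8,-6 \right)} 65 + Y{\left(-5 \right)} = \left(- \frac{1}{4} - -6\right) 65 + \left(-5\right)^{2} = \left(- \frac{1}{4} + 6\right) 65 + 25 = \frac{23}{4} \cdot 65 + 25 = \frac{1495}{4} + 25 = \frac{1595}{4}$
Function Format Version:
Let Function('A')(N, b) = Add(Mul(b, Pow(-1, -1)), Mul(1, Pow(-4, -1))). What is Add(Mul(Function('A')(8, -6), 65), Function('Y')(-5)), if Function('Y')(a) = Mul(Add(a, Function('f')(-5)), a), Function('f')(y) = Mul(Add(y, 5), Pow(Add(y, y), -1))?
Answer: Rational(1595, 4) ≈ 398.75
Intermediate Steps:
Function('f')(y) = Mul(Rational(1, 2), Pow(y, -1), Add(5, y)) (Function('f')(y) = Mul(Add(5, y), Pow(Mul(2, y), -1)) = Mul(Add(5, y), Mul(Rational(1, 2), Pow(y, -1))) = Mul(Rational(1, 2), Pow(y, -1), Add(5, y)))
Function('A')(N, b) = Add(Rational(-1, 4), Mul(-1, b)) (Function('A')(N, b) = Add(Mul(b, -1), Mul(1, Rational(-1, 4))) = Add(Mul(-1, b), Rational(-1, 4)) = Add(Rational(-1, 4), Mul(-1, b)))
Function('Y')(a) = Pow(a, 2) (Function('Y')(a) = Mul(Add(a, Mul(Rational(1, 2), Pow(-5, -1), Add(5, -5))), a) = Mul(Add(a, Mul(Rational(1, 2), Rational(-1, 5), 0)), a) = Mul(Add(a, 0), a) = Mul(a, a) = Pow(a, 2))
Add(Mul(Function('A')(8, -6), 65), Function('Y')(-5)) = Add(Mul(Add(Rational(-1, 4), Mul(-1, -6)), 65), Pow(-5, 2)) = Add(Mul(Add(Rational(-1, 4), 6), 65), 25) = Add(Mul(Rational(23, 4), 65), 25) = Add(Rational(1495, 4), 25) = Rational(1595, 4)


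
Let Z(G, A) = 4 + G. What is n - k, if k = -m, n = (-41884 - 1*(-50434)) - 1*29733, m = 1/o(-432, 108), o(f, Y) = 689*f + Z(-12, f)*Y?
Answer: -6323379697/298512 ≈ -21183.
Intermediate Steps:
o(f, Y) = -8*Y + 689*f (o(f, Y) = 689*f + (4 - 12)*Y = 689*f - 8*Y = -8*Y + 689*f)
m = -1/298512 (m = 1/(-8*108 + 689*(-432)) = 1/(-864 - 297648) = 1/(-298512) = -1/298512 ≈ -3.3499e-6)
n = -21183 (n = (-41884 + 50434) - 29733 = 8550 - 29733 = -21183)
k = 1/298512 (k = -1*(-1/298512) = 1/298512 ≈ 3.3499e-6)
n - k = -21183 - 1*1/298512 = -21183 - 1/298512 = -6323379697/298512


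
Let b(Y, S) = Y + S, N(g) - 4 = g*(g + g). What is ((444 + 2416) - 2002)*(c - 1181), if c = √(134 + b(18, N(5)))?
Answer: -1013298 + 858*√206 ≈ -1.0010e+6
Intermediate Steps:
N(g) = 4 + 2*g² (N(g) = 4 + g*(g + g) = 4 + g*(2*g) = 4 + 2*g²)
b(Y, S) = S + Y
c = √206 (c = √(134 + ((4 + 2*5²) + 18)) = √(134 + ((4 + 2*25) + 18)) = √(134 + ((4 + 50) + 18)) = √(134 + (54 + 18)) = √(134 + 72) = √206 ≈ 14.353)
((444 + 2416) - 2002)*(c - 1181) = ((444 + 2416) - 2002)*(√206 - 1181) = (2860 - 2002)*(-1181 + √206) = 858*(-1181 + √206) = -1013298 + 858*√206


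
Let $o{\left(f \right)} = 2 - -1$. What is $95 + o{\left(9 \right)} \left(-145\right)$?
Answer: $-340$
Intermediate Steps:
$o{\left(f \right)} = 3$ ($o{\left(f \right)} = 2 + 1 = 3$)
$95 + o{\left(9 \right)} \left(-145\right) = 95 + 3 \left(-145\right) = 95 - 435 = -340$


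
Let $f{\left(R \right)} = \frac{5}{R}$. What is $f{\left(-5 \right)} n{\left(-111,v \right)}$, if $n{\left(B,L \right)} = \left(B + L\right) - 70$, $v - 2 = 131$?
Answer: $48$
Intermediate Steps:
$v = 133$ ($v = 2 + 131 = 133$)
$n{\left(B,L \right)} = -70 + B + L$
$f{\left(-5 \right)} n{\left(-111,v \right)} = \frac{5}{-5} \left(-70 - 111 + 133\right) = 5 \left(- \frac{1}{5}\right) \left(-48\right) = \left(-1\right) \left(-48\right) = 48$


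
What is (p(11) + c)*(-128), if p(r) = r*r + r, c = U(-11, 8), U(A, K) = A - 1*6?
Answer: -14720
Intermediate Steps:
U(A, K) = -6 + A (U(A, K) = A - 6 = -6 + A)
c = -17 (c = -6 - 11 = -17)
p(r) = r + r² (p(r) = r² + r = r + r²)
(p(11) + c)*(-128) = (11*(1 + 11) - 17)*(-128) = (11*12 - 17)*(-128) = (132 - 17)*(-128) = 115*(-128) = -14720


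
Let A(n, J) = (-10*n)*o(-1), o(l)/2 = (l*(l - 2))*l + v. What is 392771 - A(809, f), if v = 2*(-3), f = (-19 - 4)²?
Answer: 247151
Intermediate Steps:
f = 529 (f = (-23)² = 529)
v = -6
o(l) = -12 + 2*l²*(-2 + l) (o(l) = 2*((l*(l - 2))*l - 6) = 2*((l*(-2 + l))*l - 6) = 2*(l²*(-2 + l) - 6) = 2*(-6 + l²*(-2 + l)) = -12 + 2*l²*(-2 + l))
A(n, J) = 180*n (A(n, J) = (-10*n)*(-12 - 4*(-1)² + 2*(-1)³) = (-10*n)*(-12 - 4*1 + 2*(-1)) = (-10*n)*(-12 - 4 - 2) = -10*n*(-18) = 180*n)
392771 - A(809, f) = 392771 - 180*809 = 392771 - 1*145620 = 392771 - 145620 = 247151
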